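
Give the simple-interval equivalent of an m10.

minor 3rd

Subtracting seven from the interval number removes an octave: 10 − 7 = 3.
So a minor tenth is an octave plus a minor third. The quality is unchanged.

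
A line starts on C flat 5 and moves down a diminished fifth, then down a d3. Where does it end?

Cb5 down a diminished fifth → F4 (6 semitones).
F4 down a diminished third → D#4 (2 semitones).

D sharp 4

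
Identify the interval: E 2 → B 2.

E to B spans five letter names (E-F-G-A-B) — that makes it a fifth of some quality.
E2 to B2 is 7 semitones, matching the perfect fifth exactly, so the quality is perfect.

perfect fifth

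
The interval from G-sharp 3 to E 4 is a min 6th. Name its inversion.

Interval numbers invert to sum to nine: 6 + 3 = 9, so a sixth inverts to a third.
And minor becomes major under inversion, so we get a major third.

major 3rd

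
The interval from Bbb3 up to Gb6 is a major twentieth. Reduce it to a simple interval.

Each octave removed subtracts seven from the number: 20 − 14 = 6.
Quality carries through unchanged, so the simple form is a major sixth.

major 6th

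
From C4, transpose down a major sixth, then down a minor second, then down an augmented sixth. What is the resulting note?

Fb2

Down a major sixth from C4: Eb3 (9 semitones down).
A minor second down from Eb3 is D3.
Down an augmented sixth from D3: Fb2 (10 semitones down).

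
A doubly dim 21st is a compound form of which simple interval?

dd7

Subtracting seven from the interval number removes an octave: 21 − 14 = 7.
That makes a doubly diminished twenty-first a compound doubly diminished seventh — 2 octaves plus a doubly diminished seventh.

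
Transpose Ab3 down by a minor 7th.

Counting seven letter names down from A lands on B.
Moving 10 semitones down from Ab3 (the size of a minor seventh) reaches Bb2.

Bb2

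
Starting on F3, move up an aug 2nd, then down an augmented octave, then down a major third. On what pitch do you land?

Up an augmented second from F3: G#3 (3 semitones up).
G#3 down an augmented octave → G2 (13 semitones).
A major third down from G2 is Eb2.

Eb2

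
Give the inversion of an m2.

major 7th

Interval numbers invert to sum to nine: 2 + 7 = 9, so a second inverts to a seventh.
And minor becomes major under inversion, so we get a major seventh.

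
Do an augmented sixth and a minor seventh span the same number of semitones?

Yes

Both span 10 semitones: an augmented sixth and a minor seventh are the same chromatic distance.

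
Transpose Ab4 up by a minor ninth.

Bbb5

The ninth's letter: A up two letter names plus an octave → B.
A minor ninth spans 13 semitones, so from Ab4 the target pitch is Bbb5.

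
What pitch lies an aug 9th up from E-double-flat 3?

Two letters up from E (plus an octave) reaches F.
An augmented ninth spans 15 semitones, so from Ebb3 the target pitch is F4.

F 4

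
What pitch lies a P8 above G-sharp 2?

G-sharp 3

The letter stays G (same as the start), shifted an octave up.
Moving 12 semitones up from G#2 (the size of a perfect octave) reaches G#3.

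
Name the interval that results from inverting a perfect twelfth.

perfect fourth

First reduce the compound perfect twelfth to its simple form, a perfect fifth.
Inverted interval numbers add to nine, so a fifth pairs with a fourth (5 + 4 = 9).
The quality also flips — perfect stays perfect — giving a perfect fourth.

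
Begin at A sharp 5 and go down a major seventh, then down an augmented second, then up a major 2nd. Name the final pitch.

Down a major seventh from A#5: B4 (11 semitones down).
An augmented second down from B4 is Ab4.
Ab4 up a major second → Bb4 (2 semitones).

B flat 4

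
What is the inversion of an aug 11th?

First reduce the compound augmented eleventh to its simple form, an augmented fourth.
Inverted interval numbers add to nine, so a fourth pairs with a fifth (4 + 5 = 9).
The quality also flips — augmented becomes diminished — giving a diminished fifth.

diminished 5th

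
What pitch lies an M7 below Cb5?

Seven letter names down from C: D.
A major seventh is 11 semitones; 11 semitones down from Cb5 gives Dbb4.

Dbb4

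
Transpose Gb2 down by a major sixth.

Bbb1

Six letter names down from G: B.
A major sixth spans 9 semitones, so from Gb2 the target pitch is Bbb1.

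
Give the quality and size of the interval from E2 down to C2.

Descending from E2 to C2 is the same interval as ascending C2 to E2.
C to E spans three letter names (C-D-E), so the interval is some kind of third.
The major third spans 4 semitones, and C2 to E2 is exactly 4 semitones — so this is a major third.

major 3rd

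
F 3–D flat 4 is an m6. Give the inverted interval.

major 3rd

Inverted interval numbers add to nine, so a sixth pairs with a third (6 + 3 = 9).
Quality inverts too: minor becomes major. That makes the inversion a major third.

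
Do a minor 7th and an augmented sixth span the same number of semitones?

Yes

Both span 10 semitones: a minor seventh and an augmented sixth are the same chromatic distance.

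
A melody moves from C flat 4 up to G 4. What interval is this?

C to G spans five letter names (C-D-E-F-G) — that makes it a fifth of some quality.
Cb4 to G4 spans 8 semitones — one semitone wider than the perfect fifth (7) — giving an augmented fifth.

augmented 5th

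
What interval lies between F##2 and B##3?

F to B spans four letter names (F-G-A-B), plus an octave: an eleventh.
F##2 to B##3 spans 18 semitones — one semitone wider than the perfect eleventh (17) — giving an augmented eleventh.
(Equivalently, a compound augmented fourth: an augmented fourth plus an octave.)

augmented eleventh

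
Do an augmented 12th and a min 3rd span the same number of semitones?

No

20 semitones (augmented twelfth) vs 3 semitones (minor third): not equal.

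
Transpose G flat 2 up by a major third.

B flat 2

Three letter names up from G: B.
Moving 4 semitones up from Gb2 (the size of a major third) reaches Bb2.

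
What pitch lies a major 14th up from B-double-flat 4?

The fourteenth's letter: B up seven letter names plus an octave → A.
A major fourteenth is 23 semitones; 23 semitones up from Bbb4 gives Ab6.

A-flat 6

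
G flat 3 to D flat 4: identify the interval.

perfect fifth

G to D spans five letter names (G-A-B-C-D), so the interval is some kind of fifth.
Counting semitones, Gb3→Db4 is 7, which is the perfect fifth.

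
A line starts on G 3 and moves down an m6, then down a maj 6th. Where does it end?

Down a minor sixth from G3: B2 (8 semitones down).
A major sixth down from B2 is D2.

D 2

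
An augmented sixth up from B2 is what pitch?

Six letter names up from B: G.
An augmented sixth spans 10 semitones, so from B2 the target pitch is G##3.

G##3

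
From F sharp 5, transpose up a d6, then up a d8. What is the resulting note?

F#5 up a diminished sixth → Db6 (7 semitones).
Up a diminished octave from Db6: Dbb7 (11 semitones up).

D double-flat 7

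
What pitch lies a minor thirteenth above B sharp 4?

G sharp 6

The thirteenth's letter: B up six letter names plus an octave → G.
A minor thirteenth is 20 semitones; 20 semitones up from B#4 gives G#6.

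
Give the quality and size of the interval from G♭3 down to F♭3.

major second

Descending from Gb3 to Fb3 is the same interval as ascending Fb3 to Gb3.
F to G spans two letter names (F-G), so the interval is some kind of second.
The major second spans 2 semitones, and Fb3 to Gb3 is exactly 2 semitones — so this is a major second.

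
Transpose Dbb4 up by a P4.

Gbb4

Counting four letter names up from D lands on G.
A perfect fourth spans 5 semitones, so from Dbb4 the target pitch is Gbb4.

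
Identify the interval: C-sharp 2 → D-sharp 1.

m7

Descending from C#2 to D#1 is the same interval as ascending D#1 to C#2.
D to C spans seven letter names (D-E-F-G-A-B-C): a seventh.
D#1 to C#2 is 10 semitones, a half step short of the major seventh (11), so this is minor.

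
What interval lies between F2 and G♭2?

F to G spans two letter names (F-G), so the interval is some kind of second.
F2 to Gb2 is 1 semitone, a half step short of the major second (2), so this is minor.

minor second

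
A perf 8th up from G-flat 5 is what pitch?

For an octave the letter name doesn't change: still G, an octave up.
A perfect octave spans 12 semitones, so from Gb5 the target pitch is Gb6.

G-flat 6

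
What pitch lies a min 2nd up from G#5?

The second takes the letter from G up to A.
Moving 1 semitone up from G#5 (the size of a minor second) reaches A5.

A5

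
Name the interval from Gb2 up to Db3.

G to D spans five letter names (G-A-B-C-D): a fifth.
The perfect fifth spans 7 semitones, and Gb2 to Db3 is exactly 7 semitones — so this is a perfect fifth.

P5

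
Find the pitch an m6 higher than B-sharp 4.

G-sharp 5

Counting six letter names up from B lands on G.
Moving 8 semitones up from B#4 (the size of a minor sixth) reaches G#5.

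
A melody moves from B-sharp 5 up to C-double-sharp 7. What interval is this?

major ninth

B to C spans two letter names (B-C), plus an octave, so the interval is some kind of ninth.
Counting semitones, B#5→C##7 is 14, which is the major ninth.
(Equivalently, a compound major second: a major second plus an octave.)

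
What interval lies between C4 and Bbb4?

diminished seventh

C to B spans seven letter names (C-D-E-F-G-A-B) — that makes it a seventh of some quality.
The major seventh is 11 semitones; here we have 9, two semitones narrower: diminished.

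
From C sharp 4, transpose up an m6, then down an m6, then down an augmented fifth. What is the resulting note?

Up a minor sixth from C#4: A4 (8 semitones up).
A minor sixth down from A4 is C#4.
C#4 down an augmented fifth → F3 (8 semitones).

F 3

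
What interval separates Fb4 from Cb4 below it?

perfect fourth

Descending from Fb4 to Cb4 is the same interval as ascending Cb4 to Fb4.
C to F spans four letter names (C-D-E-F), so the interval is some kind of fourth.
The perfect fourth spans 5 semitones, and Cb4 to Fb4 is exactly 5 semitones — so this is a perfect fourth.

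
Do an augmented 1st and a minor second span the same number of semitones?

Yes

Both span 1 semitone: an augmented unison and a minor second are the same chromatic distance.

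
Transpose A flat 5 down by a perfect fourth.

E flat 5

Counting four letter names down from A lands on E.
A perfect fourth is 5 semitones; 5 semitones down from Ab5 gives Eb5.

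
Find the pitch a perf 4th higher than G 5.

C 6

Counting four letter names up from G lands on C.
A perfect fourth spans 5 semitones, so from G5 the target pitch is C6.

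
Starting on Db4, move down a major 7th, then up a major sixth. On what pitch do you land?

Down a major seventh from Db4: Ebb3 (11 semitones down).
Up a major sixth from Ebb3: Cb4 (9 semitones up).

Cb4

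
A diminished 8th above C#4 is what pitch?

C5

The letter stays C (same as the start), shifted an octave up.
A diminished octave is 11 semitones; 11 semitones up from C#4 gives C5.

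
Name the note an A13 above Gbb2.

Eb4

The thirteenth's letter: G up six letter names plus an octave → E.
An augmented thirteenth is 22 semitones; 22 semitones up from Gbb2 gives Eb4.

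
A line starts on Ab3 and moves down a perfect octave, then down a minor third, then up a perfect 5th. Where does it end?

C3

A perfect octave down from Ab3 is Ab2.
A minor third down from Ab2 is F2.
Up a perfect fifth from F2: C3 (7 semitones up).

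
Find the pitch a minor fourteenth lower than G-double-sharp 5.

A-double-sharp 3

The fourteenth's letter: G down seven letter names plus an octave → A.
A minor fourteenth is 22 semitones; 22 semitones down from G##5 gives A##3.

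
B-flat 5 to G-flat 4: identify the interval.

Descending from Bb5 to Gb4 is the same interval as ascending Gb4 to Bb5.
G to B spans three letter names (G-A-B), plus an octave, so the interval is some kind of tenth.
Counting semitones, Gb4→Bb5 is 16, which is the major tenth.
(Equivalently, a compound major third: a major third plus an octave.)

major 10th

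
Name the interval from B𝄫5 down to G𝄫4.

major tenth

Descending from Bbb5 to Gbb4 is the same interval as ascending Gbb4 to Bbb5.
G to B spans three letter names (G-A-B), plus an octave, so the interval is some kind of tenth.
Gbb4 to Bbb5 is 16 semitones, matching the major tenth exactly, so the quality is major.
(Equivalently, a compound major third: a major third plus an octave.)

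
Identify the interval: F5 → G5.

major second

F to G spans two letter names (F-G), so the interval is some kind of second.
Counting semitones, F5→G5 is 2, which is the major second.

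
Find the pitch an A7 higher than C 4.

B-sharp 4

Counting seven letter names up from C lands on B.
Moving 12 semitones up from C4 (the size of an augmented seventh) reaches B#4.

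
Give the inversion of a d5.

augmented 4th

Interval numbers invert to sum to nine: 5 + 4 = 9, so a fifth inverts to a fourth.
The quality also flips — diminished becomes augmented — giving an augmented fourth.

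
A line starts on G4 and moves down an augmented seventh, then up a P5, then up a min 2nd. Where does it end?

An augmented seventh down from G4 is Abb3.
A perfect fifth up from Abb3 is Ebb4.
A minor second up from Ebb4 is Fbb4.

Fbb4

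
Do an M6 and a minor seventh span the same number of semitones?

9 semitones (major sixth) vs 10 semitones (minor seventh): not equal.

No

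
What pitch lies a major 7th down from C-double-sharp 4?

Seven letter names down from C: D.
Moving 11 semitones down from C##4 (the size of a major seventh) reaches D#3.

D-sharp 3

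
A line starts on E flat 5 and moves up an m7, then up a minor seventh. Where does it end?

Up a minor seventh from Eb5: Db6 (10 semitones up).
A minor seventh up from Db6 is Cb7.

C flat 7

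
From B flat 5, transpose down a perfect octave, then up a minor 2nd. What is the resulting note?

A perfect octave down from Bb5 is Bb4.
Bb4 up a minor second → Cb5 (1 semitone).

C flat 5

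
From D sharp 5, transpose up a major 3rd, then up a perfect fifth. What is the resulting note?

D#5 up a major third → F##5 (4 semitones).
F##5 up a perfect fifth → C##6 (7 semitones).

C double-sharp 6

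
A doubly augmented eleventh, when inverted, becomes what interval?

First reduce the compound doubly augmented eleventh to its simple form, a doubly augmented fourth.
Interval numbers invert to sum to nine: 4 + 5 = 9, so a fourth inverts to a fifth.
Quality inverts too: doubly augmented becomes doubly diminished. That makes the inversion a doubly diminished fifth.

doubly diminished fifth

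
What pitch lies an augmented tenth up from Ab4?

C#6

Counting three letter names plus an octave up from A lands on C.
An augmented tenth spans 17 semitones, so from Ab4 the target pitch is C#6.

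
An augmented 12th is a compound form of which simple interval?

Take out an octave (7 from the number): 12 − 7 = 5.
That makes an augmented twelfth a compound augmented fifth — an octave plus an augmented fifth.

augmented 5th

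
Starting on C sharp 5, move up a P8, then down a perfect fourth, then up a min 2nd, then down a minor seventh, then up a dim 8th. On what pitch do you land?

B flat 5

A perfect octave up from C#5 is C#6.
A perfect fourth down from C#6 is G#5.
A minor second up from G#5 is A5.
A minor seventh down from A5 is B4.
A diminished octave up from B4 is Bb5.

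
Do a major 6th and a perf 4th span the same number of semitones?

A major sixth spans 9 semitones; a perfect fourth spans 5 semitones. They differ by 4.

No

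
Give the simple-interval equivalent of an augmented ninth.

A2

Each octave removed subtracts seven from the number: 9 − 7 = 2.
Quality carries through unchanged, so the simple form is an augmented second.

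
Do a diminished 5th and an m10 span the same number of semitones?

No

A diminished fifth is 6 semitones but a minor tenth is 15 semitones — different sizes.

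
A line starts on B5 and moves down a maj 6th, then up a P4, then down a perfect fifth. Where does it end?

B5 down a major sixth → D5 (9 semitones).
Up a perfect fourth from D5: G5 (5 semitones up).
G5 down a perfect fifth → C5 (7 semitones).

C5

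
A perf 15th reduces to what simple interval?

Each octave removed subtracts seven from the number: 15 − 7 = 8.
So a perfect fifteenth is an octave plus a perfect octave. The quality is unchanged.

perfect 8th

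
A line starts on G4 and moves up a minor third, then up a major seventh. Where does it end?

G4 up a minor third → Bb4 (3 semitones).
Bb4 up a major seventh → A5 (11 semitones).

A5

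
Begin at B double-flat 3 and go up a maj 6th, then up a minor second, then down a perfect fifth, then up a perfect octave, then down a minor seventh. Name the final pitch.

E double-flat 4

Bbb3 up a major sixth → Gb4 (9 semitones).
Up a minor second from Gb4: Abb4 (1 semitone up).
A perfect fifth down from Abb4 is Dbb4.
Up a perfect octave from Dbb4: Dbb5 (12 semitones up).
A minor seventh down from Dbb5 is Ebb4.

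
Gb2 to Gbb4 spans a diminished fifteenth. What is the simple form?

diminished octave

Take out an octave (7 from the number): 15 − 7 = 8.
Quality carries through unchanged, so the simple form is a diminished octave.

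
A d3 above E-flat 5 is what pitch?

G-double-flat 5

Three letter names up from E: G.
A diminished third spans 2 semitones, so from Eb5 the target pitch is Gbb5.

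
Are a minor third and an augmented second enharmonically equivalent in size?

Yes

A minor third = 3 semitones = an augmented second; enharmonically equal.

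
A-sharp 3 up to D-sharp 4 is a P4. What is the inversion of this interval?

perfect fifth

The rule of nine gives the new number: 9 − 4 = 5, so a fourth becomes a fifth.
Quality inverts too: perfect stays perfect. That makes the inversion a perfect fifth.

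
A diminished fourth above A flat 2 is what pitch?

D double-flat 3

Counting four letter names up from A lands on D.
A diminished fourth spans 4 semitones, so from Ab2 the target pitch is Dbb3.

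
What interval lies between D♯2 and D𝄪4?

D to D is the same letter name, plus 2 octaves — that makes it a fifteenth of some quality.
A perfect fifteenth would be 24 semitones; D#2 to D##4 is 25, one semitone wider, so the interval is augmented.
(Equivalently, a compound augmented octave: an augmented octave plus an octave.)

augmented fifteenth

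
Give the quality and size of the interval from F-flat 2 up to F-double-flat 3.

F to F is the same letter name, plus an octave: an octave.
The perfect octave is 12 semitones; here we have 11, one semitone narrower: diminished.

diminished octave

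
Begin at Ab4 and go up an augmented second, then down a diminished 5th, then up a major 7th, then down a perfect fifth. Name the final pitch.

G##4

An augmented second up from Ab4 is B4.
Down a diminished fifth from B4: E#4 (6 semitones down).
Up a major seventh from E#4: D##5 (11 semitones up).
A perfect fifth down from D##5 is G##4.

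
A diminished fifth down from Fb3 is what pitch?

Counting five letter names down from F lands on B.
A diminished fifth is 6 semitones; 6 semitones down from Fb3 gives Bb2.

Bb2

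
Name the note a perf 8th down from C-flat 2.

For an octave the letter name doesn't change: still C, an octave down.
A perfect octave is 12 semitones; 12 semitones down from Cb2 gives Cb1.

C-flat 1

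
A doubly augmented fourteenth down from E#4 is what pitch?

Counting seven letter names plus an octave down from E lands on F.
A doubly augmented fourteenth is 25 semitones; 25 semitones down from E#4 gives Fb2.

Fb2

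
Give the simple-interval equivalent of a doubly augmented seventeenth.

Take out 2 octaves (14 from the number): 17 − 14 = 3.
So a doubly augmented seventeenth is 2 octaves plus a doubly augmented third. The quality is unchanged.

doubly augmented third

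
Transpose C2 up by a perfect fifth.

The fifth takes the letter from C up to G.
Moving 7 semitones up from C2 (the size of a perfect fifth) reaches G2.

G2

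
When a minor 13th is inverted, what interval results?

major third

First reduce the compound minor thirteenth to its simple form, a minor sixth.
Interval numbers invert to sum to nine: 6 + 3 = 9, so a sixth inverts to a third.
Quality inverts too: minor becomes major. That makes the inversion a major third.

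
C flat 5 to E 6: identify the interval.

A10

C to E spans three letter names (C-D-E), plus an octave, so the interval is some kind of tenth.
Cb5 to E6 spans 17 semitones — one semitone wider than the major tenth (16) — giving an augmented tenth.
(Equivalently, a compound augmented third: an augmented third plus an octave.)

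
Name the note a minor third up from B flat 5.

The third takes the letter from B up to D.
Moving 3 semitones up from Bb5 (the size of a minor third) reaches Db6.

D flat 6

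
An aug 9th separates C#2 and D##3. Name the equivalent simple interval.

Subtracting seven from the interval number removes an octave: 9 − 7 = 2.
So an augmented ninth is an octave plus an augmented second. The quality is unchanged.

A2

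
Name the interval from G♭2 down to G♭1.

Descending from Gb2 to Gb1 is the same interval as ascending Gb1 to Gb2.
G to G is the same letter name, plus an octave, so the interval is some kind of octave.
The perfect octave spans 12 semitones, and Gb1 to Gb2 is exactly 12 semitones — so this is a perfect octave.

perfect octave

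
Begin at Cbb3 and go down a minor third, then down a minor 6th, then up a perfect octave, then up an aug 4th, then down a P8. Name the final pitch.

Down a minor third from Cbb3: Abb2 (3 semitones down).
Abb2 down a minor sixth → Cb2 (8 semitones).
Cb2 up a perfect octave → Cb3 (12 semitones).
Up an augmented fourth from Cb3: F3 (6 semitones up).
F3 down a perfect octave → F2 (12 semitones).

F2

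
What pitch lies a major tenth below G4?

Three letters down from G (plus an octave) reaches E.
Moving 16 semitones down from G4 (the size of a major tenth) reaches Eb3.

Eb3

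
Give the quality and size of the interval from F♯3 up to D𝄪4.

A6

F to D spans six letter names (F-G-A-B-C-D), so the interval is some kind of sixth.
A major sixth would be 9 semitones; F#3 to D##4 is 10, one semitone wider, so the interval is augmented.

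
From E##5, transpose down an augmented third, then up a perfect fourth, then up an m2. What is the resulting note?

E##5 down an augmented third → C#5 (5 semitones).
C#5 up a perfect fourth → F#5 (5 semitones).
A minor second up from F#5 is G5.

G5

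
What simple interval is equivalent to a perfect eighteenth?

P4

Take out 2 octaves (14 from the number): 18 − 14 = 4.
Quality carries through unchanged, so the simple form is a perfect fourth.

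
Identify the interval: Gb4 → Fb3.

Descending from Gb4 to Fb3 is the same interval as ascending Fb3 to Gb4.
F to G spans two letter names (F-G), plus an octave, so the interval is some kind of ninth.
Counting semitones, Fb3→Gb4 is 14, which is the major ninth.
(Equivalently, a compound major second: a major second plus an octave.)

major ninth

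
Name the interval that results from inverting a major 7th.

m2

Inverted interval numbers add to nine, so a seventh pairs with a second (7 + 2 = 9).
Quality inverts too: major becomes minor. That makes the inversion a minor second.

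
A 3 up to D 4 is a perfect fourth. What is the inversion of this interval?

perfect fifth

The rule of nine gives the new number: 9 − 4 = 5, so a fourth becomes a fifth.
Quality inverts too: perfect stays perfect. That makes the inversion a perfect fifth.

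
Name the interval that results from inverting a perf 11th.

perfect fifth

First reduce the compound perfect eleventh to its simple form, a perfect fourth.
Inverted interval numbers add to nine, so a fourth pairs with a fifth (4 + 5 = 9).
The quality also flips — perfect stays perfect — giving a perfect fifth.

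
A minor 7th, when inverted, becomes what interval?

M2

The rule of nine gives the new number: 9 − 7 = 2, so a seventh becomes a second.
Quality inverts too: minor becomes major. That makes the inversion a major second.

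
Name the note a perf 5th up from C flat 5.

G flat 5

Five letter names up from C: G.
Moving 7 semitones up from Cb5 (the size of a perfect fifth) reaches Gb5.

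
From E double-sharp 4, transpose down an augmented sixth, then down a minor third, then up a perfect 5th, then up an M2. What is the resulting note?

An augmented sixth down from E##4 is G#3.
A minor third down from G#3 is E#3.
E#3 up a perfect fifth → B#3 (7 semitones).
Up a major second from B#3: C##4 (2 semitones up).

C double-sharp 4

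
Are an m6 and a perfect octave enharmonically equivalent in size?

8 semitones (minor sixth) vs 12 semitones (perfect octave): not equal.

No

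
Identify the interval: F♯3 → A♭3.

F to A spans three letter names (F-G-A): a third.
A major third would be 4 semitones; F#3 to Ab3 is 2, two semitones narrower, so the interval is diminished.

diminished third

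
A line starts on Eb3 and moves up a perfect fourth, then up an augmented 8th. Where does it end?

Up a perfect fourth from Eb3: Ab3 (5 semitones up).
An augmented octave up from Ab3 is A4.

A4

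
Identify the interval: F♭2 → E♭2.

minor second

Descending from Fb2 to Eb2 is the same interval as ascending Eb2 to Fb2.
E to F spans two letter names (E-F), so the interval is some kind of second.
A major second would be 2 semitones, but Eb2 to Fb2 is 1 — one semitone narrower, making it a minor second.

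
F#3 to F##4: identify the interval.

augmented octave

F to F is the same letter name, plus an octave — that makes it an octave of some quality.
F#3 to F##4 spans 13 semitones — one semitone wider than the perfect octave (12) — giving an augmented octave.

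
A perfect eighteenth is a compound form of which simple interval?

perfect 4th

Subtracting seven from the interval number removes an octave: 18 − 14 = 4.
So a perfect eighteenth is 2 octaves plus a perfect fourth. The quality is unchanged.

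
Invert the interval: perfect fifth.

The rule of nine gives the new number: 9 − 5 = 4, so a fifth becomes a fourth.
The quality also flips — perfect stays perfect — giving a perfect fourth.

perfect fourth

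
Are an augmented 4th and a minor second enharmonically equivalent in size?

6 semitones (augmented fourth) vs 1 semitone (minor second): not equal.

No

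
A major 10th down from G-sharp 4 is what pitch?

The tenth's letter: G down three letter names plus an octave → E.
Moving 16 semitones down from G#4 (the size of a major tenth) reaches E3.

E 3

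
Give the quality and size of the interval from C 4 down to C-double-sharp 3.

doubly diminished octave

Descending from C4 to C##3 is the same interval as ascending C##3 to C4.
C to C is the same letter name, plus an octave: an octave.
The perfect octave is 12 semitones; here we have 10, two semitones narrower: doubly diminished.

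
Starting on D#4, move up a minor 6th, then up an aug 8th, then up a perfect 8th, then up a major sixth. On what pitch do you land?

A minor sixth up from D#4 is B4.
B4 up an augmented octave → B#5 (13 semitones).
Up a perfect octave from B#5: B#6 (12 semitones up).
B#6 up a major sixth → G##7 (9 semitones).

G##7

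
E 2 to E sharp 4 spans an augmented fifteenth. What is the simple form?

augmented 8th

Subtracting seven from the interval number removes an octave: 15 − 7 = 8.
That makes an augmented fifteenth a compound augmented octave — an octave plus an augmented octave.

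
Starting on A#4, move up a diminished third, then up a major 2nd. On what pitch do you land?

A diminished third up from A#4 is C5.
A major second up from C5 is D5.

D5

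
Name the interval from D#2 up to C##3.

major seventh

D to C spans seven letter names (D-E-F-G-A-B-C) — that makes it a seventh of some quality.
D#2 to C##3 is 11 semitones, matching the major seventh exactly, so the quality is major.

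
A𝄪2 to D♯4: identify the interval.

A to D spans four letter names (A-B-C-D), plus an octave — that makes it an eleventh of some quality.
The perfect eleventh is 17 semitones; here we have 16, one semitone narrower: diminished.
(Equivalently, a compound diminished fourth: a diminished fourth plus an octave.)

diminished 11th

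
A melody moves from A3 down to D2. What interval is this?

perfect twelfth

Descending from A3 to D2 is the same interval as ascending D2 to A3.
D to A spans five letter names (D-E-F-G-A), plus an octave — that makes it a twelfth of some quality.
The perfect twelfth spans 19 semitones, and D2 to A3 is exactly 19 semitones — so this is a perfect twelfth.
(Equivalently, a compound perfect fifth: a perfect fifth plus an octave.)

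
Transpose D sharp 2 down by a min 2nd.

C double-sharp 2

The second takes the letter from D down to C.
Moving 1 semitone down from D#2 (the size of a minor second) reaches C##2.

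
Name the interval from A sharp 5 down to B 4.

Descending from A#5 to B4 is the same interval as ascending B4 to A#5.
B to A spans seven letter names (B-C-D-E-F-G-A): a seventh.
Counting semitones, B4→A#5 is 11, which is the major seventh.

major seventh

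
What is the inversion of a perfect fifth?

Inverted interval numbers add to nine, so a fifth pairs with a fourth (5 + 4 = 9).
Quality inverts too: perfect stays perfect. That makes the inversion a perfect fourth.

perfect 4th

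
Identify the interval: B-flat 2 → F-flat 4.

diminished 12th

B to F spans five letter names (B-C-D-E-F), plus an octave: a twelfth.
A perfect twelfth would be 19 semitones; Bb2 to Fb4 is 18, one semitone narrower, so the interval is diminished.
(Equivalently, a compound diminished fifth: a diminished fifth plus an octave.)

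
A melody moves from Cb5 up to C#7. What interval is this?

C to C is the same letter name, plus 2 octaves — that makes it a fifteenth of some quality.
The perfect fifteenth is 24 semitones; here we have 26, two semitones wider: doubly augmented.
(Equivalently, a compound doubly augmented octave: a doubly augmented octave plus an octave.)

doubly augmented 15th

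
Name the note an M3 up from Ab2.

The third takes the letter from A up to C.
A major third spans 4 semitones, so from Ab2 the target pitch is C3.

C3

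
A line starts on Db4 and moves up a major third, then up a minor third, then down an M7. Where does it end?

Bbb3

A major third up from Db4 is F4.
A minor third up from F4 is Ab4.
A major seventh down from Ab4 is Bbb3.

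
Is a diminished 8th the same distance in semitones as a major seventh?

Both span 11 semitones: a diminished octave and a major seventh are the same chromatic distance.

Yes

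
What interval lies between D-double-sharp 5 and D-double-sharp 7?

D to D is the same letter name, plus 2 octaves — that makes it a fifteenth of some quality.
The perfect fifteenth spans 24 semitones, and D##5 to D##7 is exactly 24 semitones — so this is a perfect fifteenth.
(Equivalently, a compound perfect octave: a perfect octave plus an octave.)

P15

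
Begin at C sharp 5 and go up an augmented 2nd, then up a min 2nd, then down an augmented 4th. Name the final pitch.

B 4

An augmented second up from C#5 is D##5.
D##5 up a minor second → E#5 (1 semitone).
Down an augmented fourth from E#5: B4 (6 semitones down).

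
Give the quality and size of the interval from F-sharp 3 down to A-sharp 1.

minor 13th

Descending from F#3 to A#1 is the same interval as ascending A#1 to F#3.
A to F spans six letter names (A-B-C-D-E-F), plus an octave: a thirteenth.
A major thirteenth would be 21 semitones, but A#1 to F#3 is 20 — one semitone narrower, making it a minor thirteenth.
(Equivalently, a compound minor sixth: a minor sixth plus an octave.)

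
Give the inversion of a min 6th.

The rule of nine gives the new number: 9 − 6 = 3, so a sixth becomes a third.
Quality inverts too: minor becomes major. That makes the inversion a major third.

M3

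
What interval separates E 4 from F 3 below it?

major seventh

Descending from E4 to F3 is the same interval as ascending F3 to E4.
F to E spans seven letter names (F-G-A-B-C-D-E): a seventh.
F3 to E4 is 11 semitones, matching the major seventh exactly, so the quality is major.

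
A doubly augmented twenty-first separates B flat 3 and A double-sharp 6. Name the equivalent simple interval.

doubly augmented seventh

Take out 2 octaves (14 from the number): 21 − 14 = 7.
Quality carries through unchanged, so the simple form is a doubly augmented seventh.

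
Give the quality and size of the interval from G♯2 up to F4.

d14

G to F spans seven letter names (G-A-B-C-D-E-F), plus an octave — that makes it a fourteenth of some quality.
G#2 to F4 spans 21 semitones — two semitones narrower than the major fourteenth (23) — giving a diminished fourteenth.
(Equivalently, a compound diminished seventh: a diminished seventh plus an octave.)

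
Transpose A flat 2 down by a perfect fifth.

D flat 2

Five letter names down from A: D.
A perfect fifth is 7 semitones; 7 semitones down from Ab2 gives Db2.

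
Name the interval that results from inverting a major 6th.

Inverted interval numbers add to nine, so a sixth pairs with a third (6 + 3 = 9).
The quality also flips — major becomes minor — giving a minor third.

minor 3rd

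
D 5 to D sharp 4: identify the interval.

d8

Descending from D5 to D#4 is the same interval as ascending D#4 to D5.
D to D is the same letter name, plus an octave: an octave.
The perfect octave is 12 semitones; here we have 11, one semitone narrower: diminished.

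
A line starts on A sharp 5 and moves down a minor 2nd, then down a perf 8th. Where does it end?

G double-sharp 4

Down a minor second from A#5: G##5 (1 semitone down).
Down a perfect octave from G##5: G##4 (12 semitones down).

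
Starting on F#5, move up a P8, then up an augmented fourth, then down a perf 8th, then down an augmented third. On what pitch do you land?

G5

Up a perfect octave from F#5: F#6 (12 semitones up).
Up an augmented fourth from F#6: B#6 (6 semitones up).
B#6 down a perfect octave → B#5 (12 semitones).
Down an augmented third from B#5: G5 (5 semitones down).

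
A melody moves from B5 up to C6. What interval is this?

B to C spans two letter names (B-C), so the interval is some kind of second.
At 1 semitone, B5→C6 falls one short of a major second: minor.

minor second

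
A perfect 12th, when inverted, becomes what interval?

perfect fourth

First reduce the compound perfect twelfth to its simple form, a perfect fifth.
The rule of nine gives the new number: 9 − 5 = 4, so a fifth becomes a fourth.
Quality inverts too: perfect stays perfect. That makes the inversion a perfect fourth.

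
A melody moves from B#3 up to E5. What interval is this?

diminished eleventh

B to E spans four letter names (B-C-D-E), plus an octave: an eleventh.
B#3 to E5 spans 16 semitones — one semitone narrower than the perfect eleventh (17) — giving a diminished eleventh.
(Equivalently, a compound diminished fourth: a diminished fourth plus an octave.)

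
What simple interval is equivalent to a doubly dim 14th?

Take out an octave (7 from the number): 14 − 7 = 7.
That makes a doubly diminished fourteenth a compound doubly diminished seventh — an octave plus a doubly diminished seventh.

dd7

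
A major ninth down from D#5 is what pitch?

The ninth's letter: D down two letter names plus an octave → C.
Moving 14 semitones down from D#5 (the size of a major ninth) reaches C#4.

C#4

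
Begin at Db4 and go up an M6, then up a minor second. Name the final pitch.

Cb5

A major sixth up from Db4 is Bb4.
A minor second up from Bb4 is Cb5.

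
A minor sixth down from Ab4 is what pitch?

C4

The sixth takes the letter from A down to C.
A minor sixth is 8 semitones; 8 semitones down from Ab4 gives C4.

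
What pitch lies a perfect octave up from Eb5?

Eb6

An octave keeps the letter name E, an octave up from E.
Moving 12 semitones up from Eb5 (the size of a perfect octave) reaches Eb6.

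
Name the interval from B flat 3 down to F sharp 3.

diminished fourth

Descending from Bb3 to F#3 is the same interval as ascending F#3 to Bb3.
F to B spans four letter names (F-G-A-B): a fourth.
F#3 to Bb3 spans 4 semitones — one semitone narrower than the perfect fourth (5) — giving a diminished fourth.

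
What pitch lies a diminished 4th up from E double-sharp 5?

Counting four letter names up from E lands on A.
A diminished fourth spans 4 semitones, so from E##5 the target pitch is A#5.

A sharp 5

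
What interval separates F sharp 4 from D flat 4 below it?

Descending from F#4 to Db4 is the same interval as ascending Db4 to F#4.
D to F spans three letter names (D-E-F), so the interval is some kind of third.
A major third would be 4 semitones; Db4 to F#4 is 5, one semitone wider, so the interval is augmented.

augmented third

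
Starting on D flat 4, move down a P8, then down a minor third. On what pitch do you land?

B flat 2

Down a perfect octave from Db4: Db3 (12 semitones down).
Down a minor third from Db3: Bb2 (3 semitones down).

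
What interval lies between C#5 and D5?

C to D spans two letter names (C-D) — that makes it a second of some quality.
C#5 to D5 is 1 semitone, a half step short of the major second (2), so this is minor.

m2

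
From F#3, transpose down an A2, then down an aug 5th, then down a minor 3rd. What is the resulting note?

F#3 down an augmented second → Eb3 (3 semitones).
An augmented fifth down from Eb3 is Abb2.
Abb2 down a minor third → Fb2 (3 semitones).

Fb2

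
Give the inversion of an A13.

First reduce the compound augmented thirteenth to its simple form, an augmented sixth.
Inverted interval numbers add to nine, so a sixth pairs with a third (6 + 3 = 9).
The quality also flips — augmented becomes diminished — giving a diminished third.

diminished third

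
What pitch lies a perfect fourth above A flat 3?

D flat 4

The fourth takes the letter from A up to D.
Moving 5 semitones up from Ab3 (the size of a perfect fourth) reaches Db4.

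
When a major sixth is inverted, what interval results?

m3

Interval numbers invert to sum to nine: 6 + 3 = 9, so a sixth inverts to a third.
And major becomes minor under inversion, so we get a minor third.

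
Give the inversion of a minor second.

major 7th

The rule of nine gives the new number: 9 − 2 = 7, so a second becomes a seventh.
The quality also flips — minor becomes major — giving a major seventh.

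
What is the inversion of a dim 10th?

First reduce the compound diminished tenth to its simple form, a diminished third.
Interval numbers invert to sum to nine: 3 + 6 = 9, so a third inverts to a sixth.
And diminished becomes augmented under inversion, so we get an augmented sixth.

A6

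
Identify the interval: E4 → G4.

E to G spans three letter names (E-F-G): a third.
E4 to G4 is 3 semitones, a half step short of the major third (4), so this is minor.

minor third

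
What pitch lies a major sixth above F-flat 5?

D-flat 6

Six letter names up from F: D.
A major sixth spans 9 semitones, so from Fb5 the target pitch is Db6.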